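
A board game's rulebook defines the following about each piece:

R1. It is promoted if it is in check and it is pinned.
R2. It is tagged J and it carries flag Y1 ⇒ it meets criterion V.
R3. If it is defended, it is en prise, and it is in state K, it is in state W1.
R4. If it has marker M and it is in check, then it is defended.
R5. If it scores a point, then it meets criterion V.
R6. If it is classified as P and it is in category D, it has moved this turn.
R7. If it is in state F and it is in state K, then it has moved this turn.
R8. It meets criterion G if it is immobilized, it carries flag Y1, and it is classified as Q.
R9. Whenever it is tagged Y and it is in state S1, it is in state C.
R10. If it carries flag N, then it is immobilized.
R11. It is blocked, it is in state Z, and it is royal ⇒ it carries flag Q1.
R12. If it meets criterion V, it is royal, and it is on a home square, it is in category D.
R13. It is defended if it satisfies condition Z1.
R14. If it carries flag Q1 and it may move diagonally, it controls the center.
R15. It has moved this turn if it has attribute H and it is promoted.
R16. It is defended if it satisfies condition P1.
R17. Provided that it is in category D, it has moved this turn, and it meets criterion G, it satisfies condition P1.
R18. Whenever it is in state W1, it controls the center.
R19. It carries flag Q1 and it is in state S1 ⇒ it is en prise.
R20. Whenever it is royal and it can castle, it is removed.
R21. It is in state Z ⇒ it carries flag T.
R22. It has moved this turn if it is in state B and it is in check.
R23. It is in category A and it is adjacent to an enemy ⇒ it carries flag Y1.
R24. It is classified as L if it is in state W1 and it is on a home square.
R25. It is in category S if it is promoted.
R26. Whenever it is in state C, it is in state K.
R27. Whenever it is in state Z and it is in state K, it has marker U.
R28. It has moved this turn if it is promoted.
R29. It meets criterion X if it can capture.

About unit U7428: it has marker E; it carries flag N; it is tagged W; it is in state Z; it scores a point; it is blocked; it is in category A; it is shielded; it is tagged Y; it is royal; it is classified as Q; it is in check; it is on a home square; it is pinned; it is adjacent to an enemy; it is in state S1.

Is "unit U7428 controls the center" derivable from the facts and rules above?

By R1 (it is in check, it is pinned): it is promoted.
By R5 (it scores a point): it meets criterion V.
By R9 (it is tagged Y, it is in state S1): it is in state C.
By R10 (it carries flag N): it is immobilized.
By R11 (it is blocked, it is in state Z, it is royal): it carries flag Q1.
By R12 (it meets criterion V, it is royal, it is on a home square): it is in category D.
By R19 (it carries flag Q1, it is in state S1): it is en prise.
By R23 (it is in category A, it is adjacent to an enemy): it carries flag Y1.
By R26 (it is in state C): it is in state K.
By R28 (it is promoted): it has moved this turn.
By R8 (it is immobilized, it carries flag Y1, it is classified as Q): it meets criterion G.
By R17 (it is in category D, it has moved this turn, it meets criterion G): it satisfies condition P1.
By R16 (it satisfies condition P1): it is defended.
By R3 (it is defended, it is en prise, it is in state K): it is in state W1.
By R18 (it is in state W1): it controls the center.

Yes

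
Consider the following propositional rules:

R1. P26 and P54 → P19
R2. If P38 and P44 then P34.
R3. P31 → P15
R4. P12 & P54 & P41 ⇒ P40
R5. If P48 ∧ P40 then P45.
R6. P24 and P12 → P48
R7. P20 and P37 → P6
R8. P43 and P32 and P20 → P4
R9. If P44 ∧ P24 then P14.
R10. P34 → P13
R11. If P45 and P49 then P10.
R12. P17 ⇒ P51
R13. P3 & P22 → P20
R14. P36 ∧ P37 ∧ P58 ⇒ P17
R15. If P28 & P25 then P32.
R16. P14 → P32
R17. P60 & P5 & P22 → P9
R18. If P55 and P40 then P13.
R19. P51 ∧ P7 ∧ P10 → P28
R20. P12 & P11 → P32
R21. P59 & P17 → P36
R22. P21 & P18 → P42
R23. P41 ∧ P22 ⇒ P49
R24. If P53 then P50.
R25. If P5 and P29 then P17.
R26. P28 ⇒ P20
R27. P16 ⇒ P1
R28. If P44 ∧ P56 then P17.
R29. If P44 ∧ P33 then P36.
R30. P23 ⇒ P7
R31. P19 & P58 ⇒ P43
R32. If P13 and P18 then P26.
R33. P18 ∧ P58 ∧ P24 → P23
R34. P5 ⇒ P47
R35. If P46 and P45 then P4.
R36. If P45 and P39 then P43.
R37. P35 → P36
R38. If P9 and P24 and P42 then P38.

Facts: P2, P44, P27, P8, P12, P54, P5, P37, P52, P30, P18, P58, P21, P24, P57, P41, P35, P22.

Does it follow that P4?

Forward chaining from the given facts derives: P40, P48, P14, P32, P42, P49, P23, P47, P36, P45, P10, P17, P7, P51, P28, P20, P6.
Rules concluding P4: R8 needs P43; R35 needs P46 — none of these are established.

No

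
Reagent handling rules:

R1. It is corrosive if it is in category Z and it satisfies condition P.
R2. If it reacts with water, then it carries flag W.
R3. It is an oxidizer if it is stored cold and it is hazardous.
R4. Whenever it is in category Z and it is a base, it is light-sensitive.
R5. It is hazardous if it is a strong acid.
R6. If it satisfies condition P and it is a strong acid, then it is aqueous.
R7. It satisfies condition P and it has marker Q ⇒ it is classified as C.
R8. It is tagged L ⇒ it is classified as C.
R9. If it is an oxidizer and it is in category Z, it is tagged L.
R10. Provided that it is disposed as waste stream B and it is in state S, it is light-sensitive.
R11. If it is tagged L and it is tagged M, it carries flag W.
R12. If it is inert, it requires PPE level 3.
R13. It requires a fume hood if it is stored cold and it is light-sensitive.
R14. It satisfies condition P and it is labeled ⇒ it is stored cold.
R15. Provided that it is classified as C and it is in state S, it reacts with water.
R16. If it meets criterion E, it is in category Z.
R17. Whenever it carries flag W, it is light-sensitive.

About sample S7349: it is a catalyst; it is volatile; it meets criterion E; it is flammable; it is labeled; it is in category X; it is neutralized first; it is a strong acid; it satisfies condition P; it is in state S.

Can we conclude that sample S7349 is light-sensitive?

Yes

By R5 (it is a strong acid): it is hazardous.
By R14 (it satisfies condition P, it is labeled): it is stored cold.
By R16 (it meets criterion E): it is in category Z.
By R3 (it is stored cold, it is hazardous): it is an oxidizer.
By R9 (it is an oxidizer, it is in category Z): it is tagged L.
By R8 (it is tagged L): it is classified as C.
By R15 (it is classified as C, it is in state S): it reacts with water.
By R2 (it reacts with water): it carries flag W.
By R17 (it carries flag W): it is light-sensitive.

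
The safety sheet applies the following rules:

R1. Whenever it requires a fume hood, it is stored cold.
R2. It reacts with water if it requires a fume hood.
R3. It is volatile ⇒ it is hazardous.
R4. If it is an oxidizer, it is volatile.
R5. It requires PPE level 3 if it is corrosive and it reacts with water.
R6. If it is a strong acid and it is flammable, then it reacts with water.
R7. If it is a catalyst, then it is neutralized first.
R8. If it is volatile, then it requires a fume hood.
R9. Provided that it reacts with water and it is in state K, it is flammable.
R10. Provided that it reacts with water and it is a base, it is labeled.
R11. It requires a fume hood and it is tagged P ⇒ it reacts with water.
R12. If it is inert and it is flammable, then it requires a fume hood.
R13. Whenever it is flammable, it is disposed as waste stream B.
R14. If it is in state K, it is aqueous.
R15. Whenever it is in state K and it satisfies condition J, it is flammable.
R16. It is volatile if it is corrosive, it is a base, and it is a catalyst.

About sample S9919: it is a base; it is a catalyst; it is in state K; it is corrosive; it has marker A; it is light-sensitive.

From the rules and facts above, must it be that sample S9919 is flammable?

Yes

By R16 (it is corrosive, it is a base, it is a catalyst): it is volatile.
By R8 (it is volatile): it requires a fume hood.
By R2 (it requires a fume hood): it reacts with water.
By R9 (it reacts with water, it is in state K): it is flammable.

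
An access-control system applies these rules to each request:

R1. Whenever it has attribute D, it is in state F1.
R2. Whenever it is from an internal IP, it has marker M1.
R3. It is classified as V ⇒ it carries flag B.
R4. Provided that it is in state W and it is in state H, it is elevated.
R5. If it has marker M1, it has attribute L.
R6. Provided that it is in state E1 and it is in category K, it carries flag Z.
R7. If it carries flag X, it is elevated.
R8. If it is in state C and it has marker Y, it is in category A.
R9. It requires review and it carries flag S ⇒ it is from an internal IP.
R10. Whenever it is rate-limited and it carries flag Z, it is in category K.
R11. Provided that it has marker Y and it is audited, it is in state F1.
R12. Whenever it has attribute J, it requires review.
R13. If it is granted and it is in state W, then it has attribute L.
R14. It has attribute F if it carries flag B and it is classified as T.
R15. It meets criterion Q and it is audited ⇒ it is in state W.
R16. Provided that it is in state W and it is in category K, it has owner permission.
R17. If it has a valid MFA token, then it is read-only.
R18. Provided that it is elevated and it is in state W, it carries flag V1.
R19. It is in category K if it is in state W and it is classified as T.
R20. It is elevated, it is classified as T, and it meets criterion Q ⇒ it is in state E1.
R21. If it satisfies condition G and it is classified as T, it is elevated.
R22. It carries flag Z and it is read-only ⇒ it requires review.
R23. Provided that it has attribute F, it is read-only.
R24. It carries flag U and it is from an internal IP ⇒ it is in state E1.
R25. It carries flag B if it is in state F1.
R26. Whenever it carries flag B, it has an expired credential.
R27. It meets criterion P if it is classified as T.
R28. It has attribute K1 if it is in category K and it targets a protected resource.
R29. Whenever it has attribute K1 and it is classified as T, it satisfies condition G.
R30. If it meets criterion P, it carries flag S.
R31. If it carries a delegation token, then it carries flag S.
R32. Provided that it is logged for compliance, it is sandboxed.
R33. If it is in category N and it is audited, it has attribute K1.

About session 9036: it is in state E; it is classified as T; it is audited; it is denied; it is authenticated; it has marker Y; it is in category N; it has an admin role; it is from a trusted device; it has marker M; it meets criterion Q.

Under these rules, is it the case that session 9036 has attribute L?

By R11 (it has marker Y, it is audited): it is in state F1.
By R15 (it meets criterion Q, it is audited): it is in state W.
By R19 (it is in state W, it is classified as T): it is in category K.
By R25 (it is in state F1): it carries flag B.
By R27 (it is classified as T): it meets criterion P.
By R30 (it meets criterion P): it carries flag S.
By R33 (it is in category N, it is audited): it has attribute K1.
By R14 (it carries flag B, it is classified as T): it has attribute F.
By R23 (it has attribute F): it is read-only.
By R29 (it has attribute K1, it is classified as T): it satisfies condition G.
By R21 (it satisfies condition G, it is classified as T): it is elevated.
By R20 (it is elevated, it is classified as T, it meets criterion Q): it is in state E1.
By R6 (it is in state E1, it is in category K): it carries flag Z.
By R22 (it carries flag Z, it is read-only): it requires review.
By R9 (it requires review, it carries flag S): it is from an internal IP.
By R2 (it is from an internal IP): it has marker M1.
By R5 (it has marker M1): it has attribute L.

Yes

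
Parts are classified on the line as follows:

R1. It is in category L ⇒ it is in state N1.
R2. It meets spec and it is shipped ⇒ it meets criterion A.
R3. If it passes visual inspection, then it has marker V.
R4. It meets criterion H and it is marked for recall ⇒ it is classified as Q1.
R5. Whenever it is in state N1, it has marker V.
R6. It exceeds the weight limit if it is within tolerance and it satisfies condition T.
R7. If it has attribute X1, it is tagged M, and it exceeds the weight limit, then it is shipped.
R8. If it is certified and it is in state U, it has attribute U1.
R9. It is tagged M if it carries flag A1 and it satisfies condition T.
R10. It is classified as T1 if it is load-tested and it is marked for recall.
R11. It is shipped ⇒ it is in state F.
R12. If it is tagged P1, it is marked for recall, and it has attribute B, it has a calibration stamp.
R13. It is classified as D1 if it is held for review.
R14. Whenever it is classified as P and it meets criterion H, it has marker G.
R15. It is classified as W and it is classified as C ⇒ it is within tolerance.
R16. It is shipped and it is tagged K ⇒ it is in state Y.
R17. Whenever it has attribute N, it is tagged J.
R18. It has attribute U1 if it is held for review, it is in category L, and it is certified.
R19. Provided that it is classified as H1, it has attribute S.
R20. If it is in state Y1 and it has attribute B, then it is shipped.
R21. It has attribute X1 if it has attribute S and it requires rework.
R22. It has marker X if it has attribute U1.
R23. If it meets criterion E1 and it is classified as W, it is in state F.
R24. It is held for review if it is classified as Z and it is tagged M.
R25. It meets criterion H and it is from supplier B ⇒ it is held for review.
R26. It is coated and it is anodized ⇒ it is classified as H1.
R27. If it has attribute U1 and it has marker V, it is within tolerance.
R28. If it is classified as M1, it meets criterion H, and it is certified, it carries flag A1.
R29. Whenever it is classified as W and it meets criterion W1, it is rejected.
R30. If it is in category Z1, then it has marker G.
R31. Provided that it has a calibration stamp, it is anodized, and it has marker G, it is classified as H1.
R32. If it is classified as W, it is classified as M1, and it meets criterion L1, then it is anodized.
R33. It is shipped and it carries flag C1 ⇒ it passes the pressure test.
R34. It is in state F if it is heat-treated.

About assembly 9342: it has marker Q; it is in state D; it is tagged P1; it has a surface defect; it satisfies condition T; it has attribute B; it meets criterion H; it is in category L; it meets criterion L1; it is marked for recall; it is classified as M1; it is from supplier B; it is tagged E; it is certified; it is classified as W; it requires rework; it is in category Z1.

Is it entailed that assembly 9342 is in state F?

Yes

By R1 (it is in category L): it is in state N1.
By R5 (it is in state N1): it has marker V.
By R12 (it is tagged P1, it is marked for recall, it has attribute B): it has a calibration stamp.
By R25 (it meets criterion H, it is from supplier B): it is held for review.
By R28 (it is classified as M1, it meets criterion H, it is certified): it carries flag A1.
By R30 (it is in category Z1): it has marker G.
By R32 (it is classified as W, it is classified as M1, it meets criterion L1): it is anodized.
By R9 (it carries flag A1, it satisfies condition T): it is tagged M.
By R18 (it is held for review, it is in category L, it is certified): it has attribute U1.
By R27 (it has attribute U1, it has marker V): it is within tolerance.
By R31 (it has a calibration stamp, it is anodized, it has marker G): it is classified as H1.
By R6 (it is within tolerance, it satisfies condition T): it exceeds the weight limit.
By R19 (it is classified as H1): it has attribute S.
By R21 (it has attribute S, it requires rework): it has attribute X1.
By R7 (it has attribute X1, it is tagged M, it exceeds the weight limit): it is shipped.
By R11 (it is shipped): it is in state F.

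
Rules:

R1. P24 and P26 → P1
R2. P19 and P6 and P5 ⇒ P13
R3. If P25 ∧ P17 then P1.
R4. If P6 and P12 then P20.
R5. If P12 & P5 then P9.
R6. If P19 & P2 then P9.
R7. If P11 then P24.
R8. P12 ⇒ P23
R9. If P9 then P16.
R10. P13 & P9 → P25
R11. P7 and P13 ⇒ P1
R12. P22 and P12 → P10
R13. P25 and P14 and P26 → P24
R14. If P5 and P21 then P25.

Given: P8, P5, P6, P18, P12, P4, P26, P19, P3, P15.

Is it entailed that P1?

Forward chaining from the given facts derives: P13, P20, P9, P23, P16, P25.
Rules concluding P1: R1 needs P24; R3 needs P17; R11 needs P7 — none of these are established.

No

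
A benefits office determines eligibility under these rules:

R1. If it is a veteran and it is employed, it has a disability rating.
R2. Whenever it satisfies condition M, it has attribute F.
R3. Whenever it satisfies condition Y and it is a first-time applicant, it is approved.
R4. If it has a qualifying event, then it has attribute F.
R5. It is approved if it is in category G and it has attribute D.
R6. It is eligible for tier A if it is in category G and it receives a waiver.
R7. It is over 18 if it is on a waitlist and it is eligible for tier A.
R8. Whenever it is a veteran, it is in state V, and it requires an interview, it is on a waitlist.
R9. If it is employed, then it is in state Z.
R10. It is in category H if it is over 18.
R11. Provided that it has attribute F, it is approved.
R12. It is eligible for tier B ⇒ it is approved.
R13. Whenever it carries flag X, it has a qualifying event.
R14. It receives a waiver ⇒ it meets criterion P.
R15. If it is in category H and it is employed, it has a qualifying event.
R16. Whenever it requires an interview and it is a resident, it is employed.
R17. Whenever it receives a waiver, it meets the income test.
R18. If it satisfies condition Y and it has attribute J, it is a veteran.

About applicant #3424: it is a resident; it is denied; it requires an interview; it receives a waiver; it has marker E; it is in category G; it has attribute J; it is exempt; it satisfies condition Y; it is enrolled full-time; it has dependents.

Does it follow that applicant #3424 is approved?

Forward chaining from the given facts derives: is eligible for tier A, meets criterion P, is employed, meets the income test, is a veteran, has a disability rating, is in state Z.
Rules concluding "it is approved": R3 needs "it is a first-time applicant"; R5 needs "it has attribute D"; R11 needs "it has attribute F"; R12 needs "it is eligible for tier B" — none of these are established.

No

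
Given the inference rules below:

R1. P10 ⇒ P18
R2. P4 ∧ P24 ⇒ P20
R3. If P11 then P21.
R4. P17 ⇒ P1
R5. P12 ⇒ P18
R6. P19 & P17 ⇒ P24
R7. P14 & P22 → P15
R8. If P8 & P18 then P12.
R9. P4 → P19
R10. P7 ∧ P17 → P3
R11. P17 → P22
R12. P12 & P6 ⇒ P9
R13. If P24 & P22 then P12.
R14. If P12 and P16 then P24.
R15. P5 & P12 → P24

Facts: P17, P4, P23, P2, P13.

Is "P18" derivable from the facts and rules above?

P19  (by R9: P4)
P22  (by R11: P17)
P24  (by R6: P19, P17)
P12  (by R13: P24, P22)
P18  (by R5: P12)

Yes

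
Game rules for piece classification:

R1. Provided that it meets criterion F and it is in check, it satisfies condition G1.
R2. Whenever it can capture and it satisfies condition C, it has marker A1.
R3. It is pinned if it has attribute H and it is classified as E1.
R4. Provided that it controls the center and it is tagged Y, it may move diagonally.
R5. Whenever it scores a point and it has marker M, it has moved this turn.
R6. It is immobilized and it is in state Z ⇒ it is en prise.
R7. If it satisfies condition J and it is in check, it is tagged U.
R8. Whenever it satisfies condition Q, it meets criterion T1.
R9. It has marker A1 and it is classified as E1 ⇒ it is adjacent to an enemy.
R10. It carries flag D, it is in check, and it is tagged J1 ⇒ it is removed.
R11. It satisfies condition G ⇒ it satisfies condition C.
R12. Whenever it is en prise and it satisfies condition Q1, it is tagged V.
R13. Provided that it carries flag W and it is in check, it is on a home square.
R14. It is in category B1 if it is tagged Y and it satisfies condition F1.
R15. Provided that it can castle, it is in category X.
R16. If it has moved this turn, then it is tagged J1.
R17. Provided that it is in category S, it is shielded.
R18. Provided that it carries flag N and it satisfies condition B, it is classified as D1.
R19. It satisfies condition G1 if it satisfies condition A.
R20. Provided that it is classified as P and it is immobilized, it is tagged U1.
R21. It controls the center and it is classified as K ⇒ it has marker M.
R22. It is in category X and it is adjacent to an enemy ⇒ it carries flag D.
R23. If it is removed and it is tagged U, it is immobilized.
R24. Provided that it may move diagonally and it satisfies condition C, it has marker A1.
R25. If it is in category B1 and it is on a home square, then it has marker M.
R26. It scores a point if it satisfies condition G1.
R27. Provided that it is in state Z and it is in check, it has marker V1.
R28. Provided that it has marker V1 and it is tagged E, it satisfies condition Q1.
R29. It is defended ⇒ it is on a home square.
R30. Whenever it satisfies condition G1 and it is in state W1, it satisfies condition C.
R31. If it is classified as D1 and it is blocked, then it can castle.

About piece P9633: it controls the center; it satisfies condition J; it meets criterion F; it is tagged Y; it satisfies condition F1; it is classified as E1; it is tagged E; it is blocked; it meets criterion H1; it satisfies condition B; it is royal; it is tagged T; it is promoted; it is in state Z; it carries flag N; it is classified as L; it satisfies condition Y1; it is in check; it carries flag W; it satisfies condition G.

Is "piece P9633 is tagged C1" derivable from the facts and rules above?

Forward chaining from the given facts derives: satisfies condition G1, may move diagonally, is tagged U, satisfies condition C, is on a home square, is in category B1, is classified as D1, has marker A1, has marker M, scores a point, has marker V1, satisfies condition Q1, can castle, has moved this turn, is adjacent to an enemy, is in category X, is tagged J1, carries flag D, is removed, is immobilized, is en prise, is tagged V.
No rule has "it is tagged C1" as its conclusion, and it is not among the given facts.

No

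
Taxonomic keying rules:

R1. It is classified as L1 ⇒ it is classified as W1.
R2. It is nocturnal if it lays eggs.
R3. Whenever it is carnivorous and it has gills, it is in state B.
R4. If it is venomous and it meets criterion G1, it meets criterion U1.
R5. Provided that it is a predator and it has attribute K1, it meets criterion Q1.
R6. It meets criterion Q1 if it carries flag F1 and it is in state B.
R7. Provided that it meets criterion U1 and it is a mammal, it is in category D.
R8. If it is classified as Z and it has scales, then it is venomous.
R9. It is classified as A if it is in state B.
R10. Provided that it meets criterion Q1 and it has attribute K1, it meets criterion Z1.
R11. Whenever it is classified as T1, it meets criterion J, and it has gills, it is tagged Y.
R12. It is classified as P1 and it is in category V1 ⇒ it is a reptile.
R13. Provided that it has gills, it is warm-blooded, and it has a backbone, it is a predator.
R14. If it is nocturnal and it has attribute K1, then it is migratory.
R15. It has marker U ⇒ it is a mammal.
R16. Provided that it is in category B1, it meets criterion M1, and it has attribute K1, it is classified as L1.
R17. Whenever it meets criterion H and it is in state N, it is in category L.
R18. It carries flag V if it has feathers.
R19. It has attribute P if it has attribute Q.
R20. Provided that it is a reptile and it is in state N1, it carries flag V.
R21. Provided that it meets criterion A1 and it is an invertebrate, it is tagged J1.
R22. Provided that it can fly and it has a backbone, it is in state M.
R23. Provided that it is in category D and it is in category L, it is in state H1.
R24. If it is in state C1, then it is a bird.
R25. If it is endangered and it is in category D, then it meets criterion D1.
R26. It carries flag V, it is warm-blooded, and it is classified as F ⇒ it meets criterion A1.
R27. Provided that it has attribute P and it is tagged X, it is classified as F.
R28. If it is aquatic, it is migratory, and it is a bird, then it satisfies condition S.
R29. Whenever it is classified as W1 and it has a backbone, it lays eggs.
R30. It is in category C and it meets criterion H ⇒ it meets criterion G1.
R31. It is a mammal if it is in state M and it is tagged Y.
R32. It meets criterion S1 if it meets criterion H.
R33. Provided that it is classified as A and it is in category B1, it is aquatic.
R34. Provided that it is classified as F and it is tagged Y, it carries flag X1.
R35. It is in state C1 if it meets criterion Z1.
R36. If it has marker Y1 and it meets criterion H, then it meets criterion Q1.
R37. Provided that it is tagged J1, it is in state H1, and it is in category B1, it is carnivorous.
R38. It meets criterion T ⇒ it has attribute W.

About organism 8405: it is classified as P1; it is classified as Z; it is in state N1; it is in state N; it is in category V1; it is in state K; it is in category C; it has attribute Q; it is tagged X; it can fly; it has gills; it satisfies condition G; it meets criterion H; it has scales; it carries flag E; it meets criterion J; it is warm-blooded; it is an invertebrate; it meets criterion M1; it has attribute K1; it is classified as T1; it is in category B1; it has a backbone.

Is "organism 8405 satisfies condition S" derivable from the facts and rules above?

By R8 (it is classified as Z, it has scales): it is venomous.
By R11 (it is classified as T1, it meets criterion J, it has gills): it is tagged Y.
By R12 (it is classified as P1, it is in category V1): it is a reptile.
By R13 (it has gills, it is warm-blooded, it has a backbone): it is a predator.
By R16 (it is in category B1, it meets criterion M1, it has attribute K1): it is classified as L1.
By R17 (it meets criterion H, it is in state N): it is in category L.
By R19 (it has attribute Q): it has attribute P.
By R20 (it is a reptile, it is in state N1): it carries flag V.
By R22 (it can fly, it has a backbone): it is in state M.
By R27 (it has attribute P, it is tagged X): it is classified as F.
By R30 (it is in category C, it meets criterion H): it meets criterion G1.
By R31 (it is in state M, it is tagged Y): it is a mammal.
By R1 (it is classified as L1): it is classified as W1.
By R4 (it is venomous, it meets criterion G1): it meets criterion U1.
By R5 (it is a predator, it has attribute K1): it meets criterion Q1.
By R7 (it meets criterion U1, it is a mammal): it is in category D.
By R10 (it meets criterion Q1, it has attribute K1): it meets criterion Z1.
By R23 (it is in category D, it is in category L): it is in state H1.
By R26 (it carries flag V, it is warm-blooded, it is classified as F): it meets criterion A1.
By R29 (it is classified as W1, it has a backbone): it lays eggs.
By R35 (it meets criterion Z1): it is in state C1.
By R2 (it lays eggs): it is nocturnal.
By R14 (it is nocturnal, it has attribute K1): it is migratory.
By R21 (it meets criterion A1, it is an invertebrate): it is tagged J1.
By R24 (it is in state C1): it is a bird.
By R37 (it is tagged J1, it is in state H1, it is in category B1): it is carnivorous.
By R3 (it is carnivorous, it has gills): it is in state B.
By R9 (it is in state B): it is classified as A.
By R33 (it is classified as A, it is in category B1): it is aquatic.
By R28 (it is aquatic, it is migratory, it is a bird): it satisfies condition S.

Yes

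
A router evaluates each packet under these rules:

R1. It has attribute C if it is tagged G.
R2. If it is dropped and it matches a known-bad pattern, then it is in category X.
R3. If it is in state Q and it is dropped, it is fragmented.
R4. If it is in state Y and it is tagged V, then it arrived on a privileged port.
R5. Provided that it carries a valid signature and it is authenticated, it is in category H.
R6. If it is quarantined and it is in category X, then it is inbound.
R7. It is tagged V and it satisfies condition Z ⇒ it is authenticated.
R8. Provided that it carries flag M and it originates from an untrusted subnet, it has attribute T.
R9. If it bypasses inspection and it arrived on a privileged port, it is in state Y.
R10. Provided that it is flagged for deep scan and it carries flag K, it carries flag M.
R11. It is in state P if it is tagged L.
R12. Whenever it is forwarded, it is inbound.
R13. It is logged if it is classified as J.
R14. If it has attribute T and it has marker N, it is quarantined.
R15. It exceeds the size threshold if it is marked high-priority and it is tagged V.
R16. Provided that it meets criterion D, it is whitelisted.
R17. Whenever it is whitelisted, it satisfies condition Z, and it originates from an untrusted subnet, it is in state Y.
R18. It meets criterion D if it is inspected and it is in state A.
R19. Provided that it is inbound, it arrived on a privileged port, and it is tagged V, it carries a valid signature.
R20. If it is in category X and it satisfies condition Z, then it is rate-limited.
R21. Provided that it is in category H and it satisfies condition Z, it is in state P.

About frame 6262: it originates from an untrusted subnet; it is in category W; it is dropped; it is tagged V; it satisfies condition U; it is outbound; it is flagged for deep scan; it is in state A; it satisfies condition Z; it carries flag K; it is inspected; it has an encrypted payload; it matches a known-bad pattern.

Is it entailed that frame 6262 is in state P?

Forward chaining from the given facts derives: is in category X, is authenticated, carries flag M, meets criterion D, is rate-limited, has attribute T, is whitelisted, is in state Y, arrived on a privileged port.
Rules concluding "it is in state P": R11 needs "it is tagged L"; R21 needs "it is in category H" — none of these are established.

No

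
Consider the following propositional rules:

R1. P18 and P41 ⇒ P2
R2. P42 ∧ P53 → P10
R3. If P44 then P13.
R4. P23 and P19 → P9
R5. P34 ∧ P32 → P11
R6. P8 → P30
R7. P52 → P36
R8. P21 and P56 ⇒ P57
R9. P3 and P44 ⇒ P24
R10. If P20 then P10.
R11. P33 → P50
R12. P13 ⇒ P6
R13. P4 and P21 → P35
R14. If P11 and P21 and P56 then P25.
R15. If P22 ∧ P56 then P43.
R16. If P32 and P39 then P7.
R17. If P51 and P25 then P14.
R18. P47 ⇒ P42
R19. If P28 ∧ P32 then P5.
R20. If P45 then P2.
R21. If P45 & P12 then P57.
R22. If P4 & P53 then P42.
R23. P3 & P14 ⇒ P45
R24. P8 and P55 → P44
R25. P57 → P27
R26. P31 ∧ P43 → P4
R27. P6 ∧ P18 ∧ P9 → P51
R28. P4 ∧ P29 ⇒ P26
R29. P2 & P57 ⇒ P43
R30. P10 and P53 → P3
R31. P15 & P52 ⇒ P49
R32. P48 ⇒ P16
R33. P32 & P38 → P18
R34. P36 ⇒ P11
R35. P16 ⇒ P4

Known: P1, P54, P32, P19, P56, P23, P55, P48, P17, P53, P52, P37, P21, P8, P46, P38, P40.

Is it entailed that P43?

P9  (by R4: P23, P19)
P36  (by R7: P52)
P57  (by R8: P21, P56)
P44  (by R24: P8, P55)
P16  (by R32: P48)
P18  (by R33: P32, P38)
P11  (by R34: P36)
P4  (by R35: P16)
P13  (by R3: P44)
P6  (by R12: P13)
P25  (by R14: P11, P21, P56)
P42  (by R22: P4, P53)
P51  (by R27: P6, P18, P9)
P10  (by R2: P42, P53)
P14  (by R17: P51, P25)
P3  (by R30: P10, P53)
P45  (by R23: P3, P14)
P2  (by R20: P45)
P43  (by R29: P2, P57)

Yes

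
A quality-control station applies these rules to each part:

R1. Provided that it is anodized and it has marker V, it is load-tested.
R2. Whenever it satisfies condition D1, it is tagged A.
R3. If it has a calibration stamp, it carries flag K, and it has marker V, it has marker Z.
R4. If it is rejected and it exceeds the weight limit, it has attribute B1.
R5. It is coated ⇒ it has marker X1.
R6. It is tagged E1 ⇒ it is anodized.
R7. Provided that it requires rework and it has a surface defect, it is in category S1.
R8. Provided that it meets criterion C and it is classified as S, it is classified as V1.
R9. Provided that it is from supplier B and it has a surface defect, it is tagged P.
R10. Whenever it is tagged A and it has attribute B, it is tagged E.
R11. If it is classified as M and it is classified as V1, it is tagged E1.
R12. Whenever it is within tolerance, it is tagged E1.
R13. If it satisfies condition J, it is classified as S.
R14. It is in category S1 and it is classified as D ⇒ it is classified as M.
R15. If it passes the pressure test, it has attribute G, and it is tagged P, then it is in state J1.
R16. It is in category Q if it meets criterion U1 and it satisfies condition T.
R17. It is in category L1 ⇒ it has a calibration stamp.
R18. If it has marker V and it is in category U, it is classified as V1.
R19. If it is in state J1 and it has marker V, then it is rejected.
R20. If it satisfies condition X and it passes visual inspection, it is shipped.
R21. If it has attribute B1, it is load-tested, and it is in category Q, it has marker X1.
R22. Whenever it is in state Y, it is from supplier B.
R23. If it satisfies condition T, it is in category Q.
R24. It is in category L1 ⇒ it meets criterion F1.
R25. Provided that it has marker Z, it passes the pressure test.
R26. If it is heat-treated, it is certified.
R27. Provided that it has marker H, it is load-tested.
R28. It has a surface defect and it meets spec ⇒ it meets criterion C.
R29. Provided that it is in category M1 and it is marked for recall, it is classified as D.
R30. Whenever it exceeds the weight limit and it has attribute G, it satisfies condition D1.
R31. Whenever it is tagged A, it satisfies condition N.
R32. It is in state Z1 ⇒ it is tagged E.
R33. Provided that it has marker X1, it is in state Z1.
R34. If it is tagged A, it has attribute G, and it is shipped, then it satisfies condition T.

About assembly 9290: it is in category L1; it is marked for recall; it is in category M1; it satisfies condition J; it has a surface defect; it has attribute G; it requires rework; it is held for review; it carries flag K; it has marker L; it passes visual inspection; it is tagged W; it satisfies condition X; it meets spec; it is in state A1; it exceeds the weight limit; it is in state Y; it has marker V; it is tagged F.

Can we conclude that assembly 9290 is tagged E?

By R7 (it requires rework, it has a surface defect): it is in category S1.
By R13 (it satisfies condition J): it is classified as S.
By R17 (it is in category L1): it has a calibration stamp.
By R20 (it satisfies condition X, it passes visual inspection): it is shipped.
By R22 (it is in state Y): it is from supplier B.
By R28 (it has a surface defect, it meets spec): it meets criterion C.
By R29 (it is in category M1, it is marked for recall): it is classified as D.
By R30 (it exceeds the weight limit, it has attribute G): it satisfies condition D1.
By R2 (it satisfies condition D1): it is tagged A.
By R3 (it has a calibration stamp, it carries flag K, it has marker V): it has marker Z.
By R8 (it meets criterion C, it is classified as S): it is classified as V1.
By R9 (it is from supplier B, it has a surface defect): it is tagged P.
By R14 (it is in category S1, it is classified as D): it is classified as M.
By R25 (it has marker Z): it passes the pressure test.
By R34 (it is tagged A, it has attribute G, it is shipped): it satisfies condition T.
By R11 (it is classified as M, it is classified as V1): it is tagged E1.
By R15 (it passes the pressure test, it has attribute G, it is tagged P): it is in state J1.
By R19 (it is in state J1, it has marker V): it is rejected.
By R23 (it satisfies condition T): it is in category Q.
By R4 (it is rejected, it exceeds the weight limit): it has attribute B1.
By R6 (it is tagged E1): it is anodized.
By R1 (it is anodized, it has marker V): it is load-tested.
By R21 (it has attribute B1, it is load-tested, it is in category Q): it has marker X1.
By R33 (it has marker X1): it is in state Z1.
By R32 (it is in state Z1): it is tagged E.

Yes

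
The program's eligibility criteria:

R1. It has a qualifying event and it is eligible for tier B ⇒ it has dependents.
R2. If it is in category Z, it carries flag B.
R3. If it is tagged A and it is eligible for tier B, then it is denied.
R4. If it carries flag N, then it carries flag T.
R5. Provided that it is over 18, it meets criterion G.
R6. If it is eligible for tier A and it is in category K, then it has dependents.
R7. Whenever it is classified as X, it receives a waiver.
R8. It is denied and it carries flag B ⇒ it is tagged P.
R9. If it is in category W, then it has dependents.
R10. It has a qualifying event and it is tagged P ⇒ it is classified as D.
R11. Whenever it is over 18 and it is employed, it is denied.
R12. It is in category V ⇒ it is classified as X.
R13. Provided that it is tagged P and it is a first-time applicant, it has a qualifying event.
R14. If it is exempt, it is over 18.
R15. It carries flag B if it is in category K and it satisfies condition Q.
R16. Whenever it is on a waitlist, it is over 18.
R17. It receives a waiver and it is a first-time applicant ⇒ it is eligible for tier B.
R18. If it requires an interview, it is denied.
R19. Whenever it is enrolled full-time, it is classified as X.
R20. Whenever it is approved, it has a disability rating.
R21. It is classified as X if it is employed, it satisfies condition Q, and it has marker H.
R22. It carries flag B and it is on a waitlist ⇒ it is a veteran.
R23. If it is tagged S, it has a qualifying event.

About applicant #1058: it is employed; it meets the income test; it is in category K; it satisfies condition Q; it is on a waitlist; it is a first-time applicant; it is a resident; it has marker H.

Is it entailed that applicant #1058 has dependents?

Yes

By R15 (it is in category K, it satisfies condition Q): it carries flag B.
By R16 (it is on a waitlist): it is over 18.
By R21 (it is employed, it satisfies condition Q, it has marker H): it is classified as X.
By R7 (it is classified as X): it receives a waiver.
By R11 (it is over 18, it is employed): it is denied.
By R17 (it receives a waiver, it is a first-time applicant): it is eligible for tier B.
By R8 (it is denied, it carries flag B): it is tagged P.
By R13 (it is tagged P, it is a first-time applicant): it has a qualifying event.
By R1 (it has a qualifying event, it is eligible for tier B): it has dependents.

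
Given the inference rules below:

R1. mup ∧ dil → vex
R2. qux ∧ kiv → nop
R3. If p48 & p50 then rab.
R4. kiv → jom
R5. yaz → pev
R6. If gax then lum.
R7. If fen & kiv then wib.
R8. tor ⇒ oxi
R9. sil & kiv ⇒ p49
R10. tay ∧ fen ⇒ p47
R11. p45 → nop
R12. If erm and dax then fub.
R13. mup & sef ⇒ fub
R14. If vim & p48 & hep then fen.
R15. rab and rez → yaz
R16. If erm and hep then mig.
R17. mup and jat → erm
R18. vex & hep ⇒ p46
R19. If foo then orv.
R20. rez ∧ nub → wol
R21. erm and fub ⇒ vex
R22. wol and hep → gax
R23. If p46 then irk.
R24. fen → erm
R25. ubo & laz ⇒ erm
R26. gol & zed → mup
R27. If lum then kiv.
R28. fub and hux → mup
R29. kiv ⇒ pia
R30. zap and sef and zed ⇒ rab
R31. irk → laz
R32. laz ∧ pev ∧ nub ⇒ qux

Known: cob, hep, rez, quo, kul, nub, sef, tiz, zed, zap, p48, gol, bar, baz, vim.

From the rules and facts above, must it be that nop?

Yes

fen  (by R14: vim, p48, hep)
wol  (by R20: rez, nub)
gax  (by R22: wol, hep)
erm  (by R24: fen)
mup  (by R26: gol, zed)
rab  (by R30: zap, sef, zed)
lum  (by R6: gax)
fub  (by R13: mup, sef)
yaz  (by R15: rab, rez)
vex  (by R21: erm, fub)
kiv  (by R27: lum)
pev  (by R5: yaz)
p46  (by R18: vex, hep)
irk  (by R23: p46)
laz  (by R31: irk)
qux  (by R32: laz, pev, nub)
nop  (by R2: qux, kiv)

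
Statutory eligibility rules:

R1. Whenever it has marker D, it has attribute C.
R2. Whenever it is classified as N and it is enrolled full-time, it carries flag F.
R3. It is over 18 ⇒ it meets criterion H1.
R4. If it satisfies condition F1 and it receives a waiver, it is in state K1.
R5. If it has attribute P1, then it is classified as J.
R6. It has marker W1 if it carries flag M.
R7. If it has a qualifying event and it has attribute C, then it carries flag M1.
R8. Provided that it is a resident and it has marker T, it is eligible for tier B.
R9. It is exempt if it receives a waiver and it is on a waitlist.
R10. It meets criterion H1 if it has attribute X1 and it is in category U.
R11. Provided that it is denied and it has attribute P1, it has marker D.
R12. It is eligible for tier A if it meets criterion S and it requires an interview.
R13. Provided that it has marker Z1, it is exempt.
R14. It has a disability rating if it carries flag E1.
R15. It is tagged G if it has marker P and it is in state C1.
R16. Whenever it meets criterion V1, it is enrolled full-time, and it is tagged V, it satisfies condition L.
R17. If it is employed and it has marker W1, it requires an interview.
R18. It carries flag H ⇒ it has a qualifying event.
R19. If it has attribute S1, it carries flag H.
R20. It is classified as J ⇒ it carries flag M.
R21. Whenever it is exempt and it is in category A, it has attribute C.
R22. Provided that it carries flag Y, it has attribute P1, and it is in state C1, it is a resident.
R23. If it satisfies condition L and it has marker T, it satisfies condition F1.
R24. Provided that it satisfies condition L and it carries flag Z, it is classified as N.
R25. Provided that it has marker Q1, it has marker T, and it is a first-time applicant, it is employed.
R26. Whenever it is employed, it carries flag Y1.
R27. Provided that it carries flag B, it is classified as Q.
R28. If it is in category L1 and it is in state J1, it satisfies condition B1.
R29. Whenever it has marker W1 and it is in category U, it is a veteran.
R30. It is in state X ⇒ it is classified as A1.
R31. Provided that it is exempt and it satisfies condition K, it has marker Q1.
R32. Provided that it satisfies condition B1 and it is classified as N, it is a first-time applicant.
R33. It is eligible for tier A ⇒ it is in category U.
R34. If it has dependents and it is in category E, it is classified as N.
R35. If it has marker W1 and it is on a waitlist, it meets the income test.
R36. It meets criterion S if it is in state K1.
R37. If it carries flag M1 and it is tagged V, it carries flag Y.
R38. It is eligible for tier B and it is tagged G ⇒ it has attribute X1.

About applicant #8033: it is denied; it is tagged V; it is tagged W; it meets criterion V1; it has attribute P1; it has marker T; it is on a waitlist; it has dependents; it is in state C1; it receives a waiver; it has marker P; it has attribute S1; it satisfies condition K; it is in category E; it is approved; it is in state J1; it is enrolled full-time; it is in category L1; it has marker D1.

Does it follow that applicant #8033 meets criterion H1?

By R5 (it has attribute P1): it is classified as J.
By R9 (it receives a waiver, it is on a waitlist): it is exempt.
By R11 (it is denied, it has attribute P1): it has marker D.
By R15 (it has marker P, it is in state C1): it is tagged G.
By R16 (it meets criterion V1, it is enrolled full-time, it is tagged V): it satisfies condition L.
By R19 (it has attribute S1): it carries flag H.
By R20 (it is classified as J): it carries flag M.
By R23 (it satisfies condition L, it has marker T): it satisfies condition F1.
By R28 (it is in category L1, it is in state J1): it satisfies condition B1.
By R31 (it is exempt, it satisfies condition K): it has marker Q1.
By R34 (it has dependents, it is in category E): it is classified as N.
By R1 (it has marker D): it has attribute C.
By R4 (it satisfies condition F1, it receives a waiver): it is in state K1.
By R6 (it carries flag M): it has marker W1.
By R18 (it carries flag H): it has a qualifying event.
By R32 (it satisfies condition B1, it is classified as N): it is a first-time applicant.
By R36 (it is in state K1): it meets criterion S.
By R7 (it has a qualifying event, it has attribute C): it carries flag M1.
By R25 (it has marker Q1, it has marker T, it is a first-time applicant): it is employed.
By R37 (it carries flag M1, it is tagged V): it carries flag Y.
By R17 (it is employed, it has marker W1): it requires an interview.
By R22 (it carries flag Y, it has attribute P1, it is in state C1): it is a resident.
By R8 (it is a resident, it has marker T): it is eligible for tier B.
By R12 (it meets criterion S, it requires an interview): it is eligible for tier A.
By R33 (it is eligible for tier A): it is in category U.
By R38 (it is eligible for tier B, it is tagged G): it has attribute X1.
By R10 (it has attribute X1, it is in category U): it meets criterion H1.

Yes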